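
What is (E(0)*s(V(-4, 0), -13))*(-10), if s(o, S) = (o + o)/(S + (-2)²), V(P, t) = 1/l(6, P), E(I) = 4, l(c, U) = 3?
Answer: 80/27 ≈ 2.9630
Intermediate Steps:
V(P, t) = ⅓ (V(P, t) = 1/3 = ⅓)
s(o, S) = 2*o/(4 + S) (s(o, S) = (2*o)/(S + 4) = (2*o)/(4 + S) = 2*o/(4 + S))
(E(0)*s(V(-4, 0), -13))*(-10) = (4*(2*(⅓)/(4 - 13)))*(-10) = (4*(2*(⅓)/(-9)))*(-10) = (4*(2*(⅓)*(-⅑)))*(-10) = (4*(-2/27))*(-10) = -8/27*(-10) = 80/27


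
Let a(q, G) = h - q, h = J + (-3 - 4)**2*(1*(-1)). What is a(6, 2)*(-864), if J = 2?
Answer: 45792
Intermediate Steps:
h = -47 (h = 2 + (-3 - 4)**2*(1*(-1)) = 2 + (-7)**2*(-1) = 2 + 49*(-1) = 2 - 49 = -47)
a(q, G) = -47 - q
a(6, 2)*(-864) = (-47 - 1*6)*(-864) = (-47 - 6)*(-864) = -53*(-864) = 45792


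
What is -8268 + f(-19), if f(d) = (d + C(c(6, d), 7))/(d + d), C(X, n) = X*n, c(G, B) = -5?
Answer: -157065/19 ≈ -8266.6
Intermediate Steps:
f(d) = (-35 + d)/(2*d) (f(d) = (d - 5*7)/(d + d) = (d - 35)/((2*d)) = (-35 + d)*(1/(2*d)) = (-35 + d)/(2*d))
-8268 + f(-19) = -8268 + (½)*(-35 - 19)/(-19) = -8268 + (½)*(-1/19)*(-54) = -8268 + 27/19 = -157065/19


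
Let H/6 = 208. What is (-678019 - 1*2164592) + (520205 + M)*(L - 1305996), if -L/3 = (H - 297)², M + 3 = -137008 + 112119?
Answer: -1990764356898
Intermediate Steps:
H = 1248 (H = 6*208 = 1248)
M = -24892 (M = -3 + (-137008 + 112119) = -3 - 24889 = -24892)
L = -2713203 (L = -3*(1248 - 297)² = -3*951² = -3*904401 = -2713203)
(-678019 - 1*2164592) + (520205 + M)*(L - 1305996) = (-678019 - 1*2164592) + (520205 - 24892)*(-2713203 - 1305996) = (-678019 - 2164592) + 495313*(-4019199) = -2842611 - 1990761514287 = -1990764356898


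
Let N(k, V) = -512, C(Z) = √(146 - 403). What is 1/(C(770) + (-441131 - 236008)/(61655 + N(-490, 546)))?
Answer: -4600256653/157700344746 - 415385161*I*√257/157700344746 ≈ -0.029171 - 0.042226*I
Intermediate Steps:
C(Z) = I*√257 (C(Z) = √(-257) = I*√257)
1/(C(770) + (-441131 - 236008)/(61655 + N(-490, 546))) = 1/(I*√257 + (-441131 - 236008)/(61655 - 512)) = 1/(I*√257 - 677139/61143) = 1/(I*√257 - 677139*1/61143) = 1/(I*√257 - 225713/20381) = 1/(-225713/20381 + I*√257)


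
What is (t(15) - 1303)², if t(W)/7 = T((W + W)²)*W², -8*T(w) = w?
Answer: 127435434361/4 ≈ 3.1859e+10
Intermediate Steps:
T(w) = -w/8
t(W) = -7*W⁴/2 (t(W) = 7*((-(W + W)²/8)*W²) = 7*((-4*W²/8)*W²) = 7*((-W²/2)*W²) = 7*(-W⁴/2) = -7*W⁴/2)
(t(15) - 1303)² = (-7/2*15⁴ - 1303)² = (-7/2*50625 - 1303)² = (-354375/2 - 1303)² = (-356981/2)² = 127435434361/4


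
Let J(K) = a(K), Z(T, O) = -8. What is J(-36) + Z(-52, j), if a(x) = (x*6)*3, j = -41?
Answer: -656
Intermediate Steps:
a(x) = 18*x (a(x) = (6*x)*3 = 18*x)
J(K) = 18*K
J(-36) + Z(-52, j) = 18*(-36) - 8 = -648 - 8 = -656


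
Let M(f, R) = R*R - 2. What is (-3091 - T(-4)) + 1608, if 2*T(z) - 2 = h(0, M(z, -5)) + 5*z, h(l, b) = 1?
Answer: -2949/2 ≈ -1474.5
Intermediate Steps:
M(f, R) = -2 + R² (M(f, R) = R² - 2 = -2 + R²)
T(z) = 3/2 + 5*z/2 (T(z) = 1 + (1 + 5*z)/2 = 1 + (½ + 5*z/2) = 3/2 + 5*z/2)
(-3091 - T(-4)) + 1608 = (-3091 - (3/2 + (5/2)*(-4))) + 1608 = (-3091 - (3/2 - 10)) + 1608 = (-3091 - 1*(-17/2)) + 1608 = (-3091 + 17/2) + 1608 = -6165/2 + 1608 = -2949/2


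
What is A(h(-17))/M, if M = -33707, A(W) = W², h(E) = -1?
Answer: -1/33707 ≈ -2.9667e-5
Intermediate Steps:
A(h(-17))/M = (-1)²/(-33707) = 1*(-1/33707) = -1/33707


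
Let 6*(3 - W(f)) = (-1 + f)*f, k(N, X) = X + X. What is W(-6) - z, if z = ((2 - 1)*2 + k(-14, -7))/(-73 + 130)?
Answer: -72/19 ≈ -3.7895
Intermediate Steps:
k(N, X) = 2*X
W(f) = 3 - f*(-1 + f)/6 (W(f) = 3 - (-1 + f)*f/6 = 3 - f*(-1 + f)/6)
z = -4/19 (z = ((2 - 1)*2 + 2*(-7))/(-73 + 130) = (1*2 - 14)/57 = (2 - 14)*(1/57) = -12*1/57 = -4/19 ≈ -0.21053)
W(-6) - z = (3 - ⅙*(-6)² + (⅙)*(-6)) - 1*(-4/19) = (3 - ⅙*36 - 1) + 4/19 = (3 - 6 - 1) + 4/19 = -4 + 4/19 = -72/19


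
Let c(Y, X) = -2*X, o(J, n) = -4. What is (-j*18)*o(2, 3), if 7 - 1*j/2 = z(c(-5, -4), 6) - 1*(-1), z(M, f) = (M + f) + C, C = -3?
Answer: -720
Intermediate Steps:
z(M, f) = -3 + M + f (z(M, f) = (M + f) - 3 = -3 + M + f)
j = -10 (j = 14 - 2*((-3 - 2*(-4) + 6) - 1*(-1)) = 14 - 2*((-3 + 8 + 6) + 1) = 14 - 2*(11 + 1) = 14 - 2*12 = 14 - 24 = -10)
(-j*18)*o(2, 3) = (-1*(-10)*18)*(-4) = (10*18)*(-4) = 180*(-4) = -720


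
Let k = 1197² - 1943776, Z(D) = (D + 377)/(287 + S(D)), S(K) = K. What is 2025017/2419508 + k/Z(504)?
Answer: -977902612650699/2131586548 ≈ -4.5877e+5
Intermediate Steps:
Z(D) = (377 + D)/(287 + D) (Z(D) = (D + 377)/(287 + D) = (377 + D)/(287 + D))
k = -510967 (k = 1432809 - 1943776 = -510967)
2025017/2419508 + k/Z(504) = 2025017/2419508 - 510967*(287 + 504)/(377 + 504) = 2025017*(1/2419508) - 510967/(881/791) = 2025017/2419508 - 510967/((1/791)*881) = 2025017/2419508 - 510967/881/791 = 2025017/2419508 - 510967*791/881 = 2025017/2419508 - 404174897/881 = -977902612650699/2131586548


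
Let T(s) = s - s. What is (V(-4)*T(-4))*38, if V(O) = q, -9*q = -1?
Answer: 0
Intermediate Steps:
T(s) = 0
q = ⅑ (q = -⅑*(-1) = ⅑ ≈ 0.11111)
V(O) = ⅑
(V(-4)*T(-4))*38 = ((⅑)*0)*38 = 0*38 = 0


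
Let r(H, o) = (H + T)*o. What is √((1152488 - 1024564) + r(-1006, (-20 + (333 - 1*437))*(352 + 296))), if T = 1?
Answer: 2*√20220421 ≈ 8993.4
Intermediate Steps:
r(H, o) = o*(1 + H) (r(H, o) = (H + 1)*o = (1 + H)*o = o*(1 + H))
√((1152488 - 1024564) + r(-1006, (-20 + (333 - 1*437))*(352 + 296))) = √((1152488 - 1024564) + ((-20 + (333 - 1*437))*(352 + 296))*(1 - 1006)) = √(127924 + ((-20 + (333 - 437))*648)*(-1005)) = √(127924 + ((-20 - 104)*648)*(-1005)) = √(127924 - 124*648*(-1005)) = √(127924 - 80352*(-1005)) = √(127924 + 80753760) = √80881684 = 2*√20220421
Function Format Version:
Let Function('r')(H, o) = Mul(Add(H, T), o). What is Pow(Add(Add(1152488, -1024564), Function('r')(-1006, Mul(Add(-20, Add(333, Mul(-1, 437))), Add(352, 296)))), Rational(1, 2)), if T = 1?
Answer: Mul(2, Pow(20220421, Rational(1, 2))) ≈ 8993.4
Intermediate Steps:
Function('r')(H, o) = Mul(o, Add(1, H)) (Function('r')(H, o) = Mul(Add(H, 1), o) = Mul(Add(1, H), o) = Mul(o, Add(1, H)))
Pow(Add(Add(1152488, -1024564), Function('r')(-1006, Mul(Add(-20, Add(333, Mul(-1, 437))), Add(352, 296)))), Rational(1, 2)) = Pow(Add(Add(1152488, -1024564), Mul(Mul(Add(-20, Add(333, Mul(-1, 437))), Add(352, 296)), Add(1, -1006))), Rational(1, 2)) = Pow(Add(127924, Mul(Mul(Add(-20, Add(333, -437)), 648), -1005)), Rational(1, 2)) = Pow(Add(127924, Mul(Mul(Add(-20, -104), 648), -1005)), Rational(1, 2)) = Pow(Add(127924, Mul(Mul(-124, 648), -1005)), Rational(1, 2)) = Pow(Add(127924, Mul(-80352, -1005)), Rational(1, 2)) = Pow(Add(127924, 80753760), Rational(1, 2)) = Pow(80881684, Rational(1, 2)) = Mul(2, Pow(20220421, Rational(1, 2)))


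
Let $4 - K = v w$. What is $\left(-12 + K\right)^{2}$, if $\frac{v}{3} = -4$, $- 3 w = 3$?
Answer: $400$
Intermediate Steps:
$w = -1$ ($w = \left(- \frac{1}{3}\right) 3 = -1$)
$v = -12$ ($v = 3 \left(-4\right) = -12$)
$K = -8$ ($K = 4 - \left(-12\right) \left(-1\right) = 4 - 12 = -8$)
$\left(-12 + K\right)^{2} = \left(-12 - 8\right)^{2} = \left(-20\right)^{2} = 400$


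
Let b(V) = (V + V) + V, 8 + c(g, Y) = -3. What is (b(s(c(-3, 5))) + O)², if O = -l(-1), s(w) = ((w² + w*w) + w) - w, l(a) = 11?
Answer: 511225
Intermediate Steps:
c(g, Y) = -11 (c(g, Y) = -8 - 3 = -11)
s(w) = 2*w² (s(w) = ((w² + w²) + w) - w = (2*w² + w) - w = (w + 2*w²) - w = 2*w²)
O = -11 (O = -1*11 = -11)
b(V) = 3*V (b(V) = 2*V + V = 3*V)
(b(s(c(-3, 5))) + O)² = (3*(2*(-11)²) - 11)² = (3*(2*121) - 11)² = (3*242 - 11)² = (726 - 11)² = 715² = 511225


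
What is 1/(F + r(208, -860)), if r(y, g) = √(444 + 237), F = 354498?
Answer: 118166/41889610441 - √681/125668831323 ≈ 2.8207e-6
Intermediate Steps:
r(y, g) = √681
1/(F + r(208, -860)) = 1/(354498 + √681)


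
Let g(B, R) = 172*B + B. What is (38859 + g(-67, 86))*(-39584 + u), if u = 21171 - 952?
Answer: -528044820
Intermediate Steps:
g(B, R) = 173*B
u = 20219
(38859 + g(-67, 86))*(-39584 + u) = (38859 + 173*(-67))*(-39584 + 20219) = (38859 - 11591)*(-19365) = 27268*(-19365) = -528044820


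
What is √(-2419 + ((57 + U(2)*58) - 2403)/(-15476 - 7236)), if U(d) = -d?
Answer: I*√77984300787/5678 ≈ 49.182*I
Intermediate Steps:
√(-2419 + ((57 + U(2)*58) - 2403)/(-15476 - 7236)) = √(-2419 + ((57 - 1*2*58) - 2403)/(-15476 - 7236)) = √(-2419 + ((57 - 2*58) - 2403)/(-22712)) = √(-2419 + ((57 - 116) - 2403)*(-1/22712)) = √(-2419 + (-59 - 2403)*(-1/22712)) = √(-2419 - 2462*(-1/22712)) = √(-2419 + 1231/11356) = √(-27468933/11356) = I*√77984300787/5678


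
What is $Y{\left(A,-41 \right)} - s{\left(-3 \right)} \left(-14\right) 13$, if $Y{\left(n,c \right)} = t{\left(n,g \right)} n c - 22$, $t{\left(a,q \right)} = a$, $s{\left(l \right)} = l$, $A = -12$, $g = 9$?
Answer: $-6472$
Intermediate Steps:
$Y{\left(n,c \right)} = -22 + c n^{2}$ ($Y{\left(n,c \right)} = n n c - 22 = n^{2} c - 22 = c n^{2} - 22 = -22 + c n^{2}$)
$Y{\left(A,-41 \right)} - s{\left(-3 \right)} \left(-14\right) 13 = \left(-22 - 41 \left(-12\right)^{2}\right) - \left(-3\right) \left(-14\right) 13 = \left(-22 - 5904\right) - 42 \cdot 13 = \left(-22 - 5904\right) - 546 = -5926 - 546 = -6472$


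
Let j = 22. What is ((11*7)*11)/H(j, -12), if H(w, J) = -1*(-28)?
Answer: 121/4 ≈ 30.250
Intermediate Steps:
H(w, J) = 28
((11*7)*11)/H(j, -12) = ((11*7)*11)/28 = (77*11)*(1/28) = 847*(1/28) = 121/4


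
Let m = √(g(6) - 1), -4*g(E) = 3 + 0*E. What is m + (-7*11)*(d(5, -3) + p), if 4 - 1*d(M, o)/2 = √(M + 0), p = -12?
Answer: 308 + 154*√5 + I*√7/2 ≈ 652.35 + 1.3229*I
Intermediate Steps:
g(E) = -¾ (g(E) = -(3 + 0*E)/4 = -(3 + 0)/4 = -¼*3 = -¾)
d(M, o) = 8 - 2*√M (d(M, o) = 8 - 2*√(M + 0) = 8 - 2*√M)
m = I*√7/2 (m = √(-¾ - 1) = √(-7/4) = I*√7/2 ≈ 1.3229*I)
m + (-7*11)*(d(5, -3) + p) = I*√7/2 + (-7*11)*((8 - 2*√5) - 12) = I*√7/2 - 77*(-4 - 2*√5) = I*√7/2 + (308 + 154*√5) = 308 + 154*√5 + I*√7/2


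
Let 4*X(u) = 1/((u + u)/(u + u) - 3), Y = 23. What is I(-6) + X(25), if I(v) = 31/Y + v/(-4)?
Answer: 501/184 ≈ 2.7228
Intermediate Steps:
I(v) = 31/23 - v/4 (I(v) = 31/23 + v/(-4) = 31*(1/23) + v*(-¼) = 31/23 - v/4)
X(u) = -⅛ (X(u) = 1/(4*((u + u)/(u + u) - 3)) = 1/(4*((2*u)/((2*u)) - 3)) = 1/(4*((2*u)*(1/(2*u)) - 3)) = 1/(4*(1 - 3)) = (¼)/(-2) = (¼)*(-½) = -⅛)
I(-6) + X(25) = (31/23 - ¼*(-6)) - ⅛ = (31/23 + 3/2) - ⅛ = 131/46 - ⅛ = 501/184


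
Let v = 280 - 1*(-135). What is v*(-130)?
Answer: -53950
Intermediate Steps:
v = 415 (v = 280 + 135 = 415)
v*(-130) = 415*(-130) = -53950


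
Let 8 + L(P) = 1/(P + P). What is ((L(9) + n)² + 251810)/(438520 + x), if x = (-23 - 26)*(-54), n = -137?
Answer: 88393321/142937784 ≈ 0.61840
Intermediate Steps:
x = 2646 (x = -49*(-54) = 2646)
L(P) = -8 + 1/(2*P) (L(P) = -8 + 1/(P + P) = -8 + 1/(2*P))
((L(9) + n)² + 251810)/(438520 + x) = (((-8 + (½)/9) - 137)² + 251810)/(438520 + 2646) = (((-8 + (½)*(⅑)) - 137)² + 251810)/441166 = (((-8 + 1/18) - 137)² + 251810)*(1/441166) = ((-143/18 - 137)² + 251810)*(1/441166) = ((-2609/18)² + 251810)*(1/441166) = (6806881/324 + 251810)*(1/441166) = (88393321/324)*(1/441166) = 88393321/142937784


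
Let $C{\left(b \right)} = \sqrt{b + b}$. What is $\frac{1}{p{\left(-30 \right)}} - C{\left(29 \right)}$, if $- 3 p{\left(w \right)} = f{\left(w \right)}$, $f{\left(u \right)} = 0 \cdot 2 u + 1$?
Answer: $-3 - \sqrt{58} \approx -10.616$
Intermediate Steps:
$C{\left(b \right)} = \sqrt{2} \sqrt{b}$ ($C{\left(b \right)} = \sqrt{2 b} = \sqrt{2} \sqrt{b}$)
$f{\left(u \right)} = 1$ ($f{\left(u \right)} = 0 u + 1 = 0 + 1 = 1$)
$p{\left(w \right)} = - \frac{1}{3}$ ($p{\left(w \right)} = \left(- \frac{1}{3}\right) 1 = - \frac{1}{3}$)
$\frac{1}{p{\left(-30 \right)}} - C{\left(29 \right)} = \frac{1}{- \frac{1}{3}} - \sqrt{2} \sqrt{29} = -3 - \sqrt{58}$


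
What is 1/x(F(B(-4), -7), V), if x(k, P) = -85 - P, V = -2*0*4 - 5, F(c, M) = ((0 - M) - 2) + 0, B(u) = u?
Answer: -1/80 ≈ -0.012500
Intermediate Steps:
F(c, M) = -2 - M (F(c, M) = (-M - 2) + 0 = (-2 - M) + 0 = -2 - M)
V = -5 (V = 0*4 - 5 = 0 - 5 = -5)
1/x(F(B(-4), -7), V) = 1/(-85 - 1*(-5)) = 1/(-85 + 5) = 1/(-80) = -1/80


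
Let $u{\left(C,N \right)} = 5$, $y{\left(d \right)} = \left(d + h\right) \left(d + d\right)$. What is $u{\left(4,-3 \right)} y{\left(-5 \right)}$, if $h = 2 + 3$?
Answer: $0$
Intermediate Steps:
$h = 5$
$y{\left(d \right)} = 2 d \left(5 + d\right)$ ($y{\left(d \right)} = \left(d + 5\right) \left(d + d\right) = \left(5 + d\right) 2 d = 2 d \left(5 + d\right)$)
$u{\left(4,-3 \right)} y{\left(-5 \right)} = 5 \cdot 2 \left(-5\right) \left(5 - 5\right) = 5 \cdot 2 \left(-5\right) 0 = 5 \cdot 0 = 0$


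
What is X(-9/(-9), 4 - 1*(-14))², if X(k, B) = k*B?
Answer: 324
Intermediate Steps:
X(k, B) = B*k
X(-9/(-9), 4 - 1*(-14))² = ((4 - 1*(-14))*(-9/(-9)))² = ((4 + 14)*(-9*(-⅑)))² = (18*1)² = 18² = 324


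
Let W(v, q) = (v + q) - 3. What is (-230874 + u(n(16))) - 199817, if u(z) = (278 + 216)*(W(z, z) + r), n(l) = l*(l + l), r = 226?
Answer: 185327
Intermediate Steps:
W(v, q) = -3 + q + v (W(v, q) = (q + v) - 3 = -3 + q + v)
n(l) = 2*l² (n(l) = l*(2*l) = 2*l²)
u(z) = 110162 + 988*z (u(z) = (278 + 216)*((-3 + z + z) + 226) = 494*((-3 + 2*z) + 226) = 494*(223 + 2*z) = 110162 + 988*z)
(-230874 + u(n(16))) - 199817 = (-230874 + (110162 + 988*(2*16²))) - 199817 = (-230874 + (110162 + 988*(2*256))) - 199817 = (-230874 + (110162 + 988*512)) - 199817 = (-230874 + (110162 + 505856)) - 199817 = (-230874 + 616018) - 199817 = 385144 - 199817 = 185327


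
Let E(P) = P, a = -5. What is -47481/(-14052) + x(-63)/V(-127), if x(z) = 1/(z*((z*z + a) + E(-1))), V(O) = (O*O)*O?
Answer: 8094208495442413/2395480671803268 ≈ 3.3789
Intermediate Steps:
V(O) = O³ (V(O) = O²*O = O³)
x(z) = 1/(z*(-6 + z²)) (x(z) = 1/(z*((z*z - 5) - 1)) = 1/(z*((z² - 5) - 1)) = 1/(z*((-5 + z²) - 1)) = 1/(z*(-6 + z²)))
-47481/(-14052) + x(-63)/V(-127) = -47481/(-14052) + (1/((-63)*(-6 + (-63)²)))/((-127)³) = -47481*(-1/14052) - 1/(63*(-6 + 3969))/(-2048383) = 15827/4684 - 1/63/3963*(-1/2048383) = 15827/4684 - 1/63*1/3963*(-1/2048383) = 15827/4684 - 1/249669*(-1/2048383) = 15827/4684 + 1/511417735227 = 8094208495442413/2395480671803268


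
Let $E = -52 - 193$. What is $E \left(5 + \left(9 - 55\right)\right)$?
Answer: $10045$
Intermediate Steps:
$E = -245$ ($E = -52 - 193 = -245$)
$E \left(5 + \left(9 - 55\right)\right) = - 245 \left(5 + \left(9 - 55\right)\right) = - 245 \left(5 - 46\right) = \left(-245\right) \left(-41\right) = 10045$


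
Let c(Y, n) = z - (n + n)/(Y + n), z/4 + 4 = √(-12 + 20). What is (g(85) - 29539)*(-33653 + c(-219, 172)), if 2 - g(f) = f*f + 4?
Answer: 58167451834/47 - 294128*√2 ≈ 1.2372e+9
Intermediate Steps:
z = -16 + 8*√2 (z = -16 + 4*√(-12 + 20) = -16 + 4*√8 = -16 + 4*(2*√2) = -16 + 8*√2 ≈ -4.6863)
g(f) = -2 - f² (g(f) = 2 - (f*f + 4) = 2 - (f² + 4) = 2 - (4 + f²) = 2 + (-4 - f²) = -2 - f²)
c(Y, n) = -16 + 8*√2 - 2*n/(Y + n) (c(Y, n) = (-16 + 8*√2) - (n + n)/(Y + n) = (-16 + 8*√2) - 2*n/(Y + n) = -16 + 8*√2 - 2*n/(Y + n))
(g(85) - 29539)*(-33653 + c(-219, 172)) = ((-2 - 1*85²) - 29539)*(-33653 + 2*(-9*172 - 8*(-219) + 4*(-219)*√2 + 4*172*√2)/(-219 + 172)) = ((-2 - 1*7225) - 29539)*(-33653 + 2*(-1548 + 1752 - 876*√2 + 688*√2)/(-47)) = ((-2 - 7225) - 29539)*(-33653 + 2*(-1/47)*(204 - 188*√2)) = (-7227 - 29539)*(-33653 + (-408/47 + 8*√2)) = -36766*(-1582099/47 + 8*√2) = 58167451834/47 - 294128*√2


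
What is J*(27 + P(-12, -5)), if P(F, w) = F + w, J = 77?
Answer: 770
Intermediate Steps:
J*(27 + P(-12, -5)) = 77*(27 + (-12 - 5)) = 77*(27 - 17) = 77*10 = 770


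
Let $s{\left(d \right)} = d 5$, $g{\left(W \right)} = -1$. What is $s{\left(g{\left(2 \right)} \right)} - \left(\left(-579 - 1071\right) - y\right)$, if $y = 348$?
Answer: $1993$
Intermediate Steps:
$s{\left(d \right)} = 5 d$
$s{\left(g{\left(2 \right)} \right)} - \left(\left(-579 - 1071\right) - y\right) = 5 \left(-1\right) - \left(\left(-579 - 1071\right) - 348\right) = -5 - \left(\left(-579 - 1071\right) - 348\right) = -5 - \left(-1650 - 348\right) = -5 - -1998 = -5 + 1998 = 1993$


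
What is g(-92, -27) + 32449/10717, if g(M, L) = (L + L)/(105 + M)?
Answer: -156881/139321 ≈ -1.1260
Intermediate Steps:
g(M, L) = 2*L/(105 + M) (g(M, L) = (2*L)/(105 + M) = 2*L/(105 + M))
g(-92, -27) + 32449/10717 = 2*(-27)/(105 - 92) + 32449/10717 = 2*(-27)/13 + 32449*(1/10717) = 2*(-27)*(1/13) + 32449/10717 = -54/13 + 32449/10717 = -156881/139321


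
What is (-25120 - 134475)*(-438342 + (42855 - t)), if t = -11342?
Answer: 61307621275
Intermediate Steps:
(-25120 - 134475)*(-438342 + (42855 - t)) = (-25120 - 134475)*(-438342 + (42855 - 1*(-11342))) = -159595*(-438342 + (42855 + 11342)) = -159595*(-438342 + 54197) = -159595*(-384145) = 61307621275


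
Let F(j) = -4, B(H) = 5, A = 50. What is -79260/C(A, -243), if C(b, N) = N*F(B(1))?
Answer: -6605/81 ≈ -81.543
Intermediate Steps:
C(b, N) = -4*N (C(b, N) = N*(-4) = -4*N)
-79260/C(A, -243) = -79260/((-4*(-243))) = -79260/972 = -79260*1/972 = -6605/81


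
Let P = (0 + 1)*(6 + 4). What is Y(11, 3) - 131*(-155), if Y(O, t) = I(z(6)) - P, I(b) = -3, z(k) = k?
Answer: 20292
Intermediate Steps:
P = 10 (P = 1*10 = 10)
Y(O, t) = -13 (Y(O, t) = -3 - 1*10 = -3 - 10 = -13)
Y(11, 3) - 131*(-155) = -13 - 131*(-155) = -13 + 20305 = 20292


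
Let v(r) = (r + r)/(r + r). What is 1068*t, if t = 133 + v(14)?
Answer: 143112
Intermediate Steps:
v(r) = 1 (v(r) = (2*r)/((2*r)) = (2*r)*(1/(2*r)) = 1)
t = 134 (t = 133 + 1 = 134)
1068*t = 1068*134 = 143112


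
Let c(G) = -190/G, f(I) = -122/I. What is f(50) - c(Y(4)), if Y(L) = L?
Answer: 2253/50 ≈ 45.060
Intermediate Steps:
f(50) - c(Y(4)) = -122/50 - (-190)/4 = -122*1/50 - (-190)/4 = -61/25 - 1*(-95/2) = -61/25 + 95/2 = 2253/50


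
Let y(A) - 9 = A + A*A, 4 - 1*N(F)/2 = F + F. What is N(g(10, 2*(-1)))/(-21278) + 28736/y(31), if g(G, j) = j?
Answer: 305714296/10649639 ≈ 28.707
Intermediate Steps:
N(F) = 8 - 4*F (N(F) = 8 - 2*(F + F) = 8 - 4*F)
y(A) = 9 + A + A² (y(A) = 9 + (A + A*A) = 9 + (A + A²) = 9 + A + A²)
N(g(10, 2*(-1)))/(-21278) + 28736/y(31) = (8 - 8*(-1))/(-21278) + 28736/(9 + 31 + 31²) = (8 - 4*(-2))*(-1/21278) + 28736/(9 + 31 + 961) = (8 + 8)*(-1/21278) + 28736/1001 = 16*(-1/21278) + 28736*(1/1001) = -8/10639 + 28736/1001 = 305714296/10649639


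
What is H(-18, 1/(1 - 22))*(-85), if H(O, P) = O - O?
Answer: 0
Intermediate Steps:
H(O, P) = 0
H(-18, 1/(1 - 22))*(-85) = 0*(-85) = 0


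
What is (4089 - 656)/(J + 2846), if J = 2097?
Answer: 3433/4943 ≈ 0.69452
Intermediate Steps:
(4089 - 656)/(J + 2846) = (4089 - 656)/(2097 + 2846) = 3433/4943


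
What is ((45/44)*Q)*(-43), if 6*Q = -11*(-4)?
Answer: -645/2 ≈ -322.50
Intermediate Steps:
Q = 22/3 (Q = (-11*(-4))/6 = (⅙)*44 = 22/3 ≈ 7.3333)
((45/44)*Q)*(-43) = ((45/44)*(22/3))*(-43) = (15/2)*(-43) = -645/2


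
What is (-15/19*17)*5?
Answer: -1275/19 ≈ -67.105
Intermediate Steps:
(-15/19*17)*5 = (-15*1/19*17)*5 = -15/19*17*5 = -255/19*5 = -1275/19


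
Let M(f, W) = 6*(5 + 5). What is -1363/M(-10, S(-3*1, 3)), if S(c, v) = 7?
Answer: -1363/60 ≈ -22.717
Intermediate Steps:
M(f, W) = 60 (M(f, W) = 6*10 = 60)
-1363/M(-10, S(-3*1, 3)) = -1363/60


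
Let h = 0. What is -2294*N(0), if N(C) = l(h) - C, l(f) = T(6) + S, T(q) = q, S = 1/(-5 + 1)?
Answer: -26381/2 ≈ -13191.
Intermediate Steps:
S = -¼ (S = 1/(-4) = -¼ ≈ -0.25000)
l(f) = 23/4 (l(f) = 6 - ¼ = 23/4)
N(C) = 23/4 - C
-2294*N(0) = -2294*(23/4 - 1*0) = -2294*(23/4 + 0) = -2294*23/4 = -26381/2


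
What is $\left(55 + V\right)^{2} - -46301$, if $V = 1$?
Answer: $49437$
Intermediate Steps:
$\left(55 + V\right)^{2} - -46301 = \left(55 + 1\right)^{2} - -46301 = 56^{2} + 46301 = 3136 + 46301 = 49437$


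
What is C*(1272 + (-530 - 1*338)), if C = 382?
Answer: 154328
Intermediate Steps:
C*(1272 + (-530 - 1*338)) = 382*(1272 + (-530 - 1*338)) = 382*(1272 + (-530 - 338)) = 382*(1272 - 868) = 382*404 = 154328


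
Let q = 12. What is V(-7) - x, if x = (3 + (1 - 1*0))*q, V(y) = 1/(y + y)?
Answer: -673/14 ≈ -48.071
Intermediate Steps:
V(y) = 1/(2*y)
x = 48 (x = (3 + (1 - 1*0))*12 = (3 + (1 + 0))*12 = (3 + 1)*12 = 4*12 = 48)
V(-7) - x = (½)/(-7) - 1*48 = (½)*(-⅐) - 48 = -1/14 - 48 = -673/14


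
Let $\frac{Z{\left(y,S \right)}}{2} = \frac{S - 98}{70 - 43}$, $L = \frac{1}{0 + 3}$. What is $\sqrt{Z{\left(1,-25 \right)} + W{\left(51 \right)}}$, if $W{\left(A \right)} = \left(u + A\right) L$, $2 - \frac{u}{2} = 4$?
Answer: $\frac{\sqrt{59}}{3} \approx 2.5604$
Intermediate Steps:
$u = -4$ ($u = 4 - 8 = -4$)
$L = \frac{1}{3} \approx 0.33333$
$Z{\left(y,S \right)} = - \frac{196}{27} + \frac{2 S}{27}$ ($Z{\left(y,S \right)} = 2 \frac{S - 98}{70 - 43} = 2 \frac{-98 + S}{27} = 2 \left(-98 + S\right) \frac{1}{27} = 2 \left(- \frac{98}{27} + \frac{S}{27}\right) = - \frac{196}{27} + \frac{2 S}{27}$)
$W{\left(A \right)} = - \frac{4}{3} + \frac{A}{3}$ ($W{\left(A \right)} = \left(-4 + A\right) \frac{1}{3} = - \frac{4}{3} + \frac{A}{3}$)
$\sqrt{Z{\left(1,-25 \right)} + W{\left(51 \right)}} = \sqrt{\left(- \frac{196}{27} + \frac{2}{27} \left(-25\right)\right) + \left(- \frac{4}{3} + \frac{1}{3} \cdot 51\right)} = \sqrt{\left(- \frac{196}{27} - \frac{50}{27}\right) + \left(- \frac{4}{3} + 17\right)} = \sqrt{- \frac{82}{9} + \frac{47}{3}} = \sqrt{\frac{59}{9}} = \frac{\sqrt{59}}{3}$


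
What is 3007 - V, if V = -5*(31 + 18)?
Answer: 3252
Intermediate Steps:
V = -245 (V = -5*49 = -245)
3007 - V = 3007 - 1*(-245) = 3007 + 245 = 3252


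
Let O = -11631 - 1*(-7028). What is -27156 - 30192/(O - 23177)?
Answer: -62863624/2315 ≈ -27155.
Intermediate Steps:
O = -4603 (O = -11631 + 7028 = -4603)
-27156 - 30192/(O - 23177) = -27156 - 30192/(-4603 - 23177) = -27156 - 30192/(-27780) = -27156 - 30192*(-1)/27780 = -27156 - 1*(-2516/2315) = -27156 + 2516/2315 = -62863624/2315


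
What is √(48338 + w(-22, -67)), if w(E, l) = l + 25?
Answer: 2*√12074 ≈ 219.76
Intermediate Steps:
w(E, l) = 25 + l
√(48338 + w(-22, -67)) = √(48338 + (25 - 67)) = √(48338 - 42) = √48296 = 2*√12074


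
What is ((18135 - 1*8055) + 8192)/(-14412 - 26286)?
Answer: -9136/20349 ≈ -0.44897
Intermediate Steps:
((18135 - 1*8055) + 8192)/(-14412 - 26286) = ((18135 - 8055) + 8192)/(-40698) = (10080 + 8192)*(-1/40698) = 18272*(-1/40698) = -9136/20349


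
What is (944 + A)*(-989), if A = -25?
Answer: -908891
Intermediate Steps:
(944 + A)*(-989) = (944 - 25)*(-989) = 919*(-989) = -908891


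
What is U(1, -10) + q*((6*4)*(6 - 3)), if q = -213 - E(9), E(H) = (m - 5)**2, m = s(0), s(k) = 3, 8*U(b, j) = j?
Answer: -62501/4 ≈ -15625.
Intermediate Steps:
U(b, j) = j/8
m = 3
E(H) = 4 (E(H) = (3 - 5)**2 = (-2)**2 = 4)
q = -217 (q = -213 - 1*4 = -213 - 4 = -217)
U(1, -10) + q*((6*4)*(6 - 3)) = (1/8)*(-10) - 217*6*4*(6 - 3) = -5/4 - 5208*3 = -5/4 - 217*72 = -5/4 - 15624 = -62501/4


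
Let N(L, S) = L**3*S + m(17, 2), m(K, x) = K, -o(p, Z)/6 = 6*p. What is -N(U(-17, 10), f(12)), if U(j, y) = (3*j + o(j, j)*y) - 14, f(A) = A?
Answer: -2663935396517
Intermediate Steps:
o(p, Z) = -36*p
U(j, y) = -14 + 3*j - 36*j*y (U(j, y) = (3*j + (-36*j)*y) - 14 = (3*j - 36*j*y) - 14 = -14 + 3*j - 36*j*y)
N(L, S) = 17 + S*L**3 (N(L, S) = L**3*S + 17 = S*L**3 + 17 = 17 + S*L**3)
-N(U(-17, 10), f(12)) = -(17 + 12*(-14 + 3*(-17) - 36*(-17)*10)**3) = -(17 + 12*(-14 - 51 + 6120)**3) = -(17 + 12*6055**3) = -(17 + 12*221994616375) = -(17 + 2663935396500) = -1*2663935396517 = -2663935396517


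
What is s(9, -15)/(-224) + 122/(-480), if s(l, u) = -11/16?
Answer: -13499/53760 ≈ -0.25110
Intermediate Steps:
s(l, u) = -11/16 (s(l, u) = -11*1/16 = -11/16)
s(9, -15)/(-224) + 122/(-480) = -11/16/(-224) + 122/(-480) = -11/16*(-1/224) + 122*(-1/480) = 11/3584 - 61/240 = -13499/53760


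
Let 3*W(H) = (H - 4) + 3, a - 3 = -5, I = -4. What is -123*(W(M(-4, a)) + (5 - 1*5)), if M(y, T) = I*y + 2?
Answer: -697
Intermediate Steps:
a = -2 (a = 3 - 5 = -2)
M(y, T) = 2 - 4*y (M(y, T) = -4*y + 2 = 2 - 4*y)
W(H) = -⅓ + H/3 (W(H) = ((H - 4) + 3)/3 = ((-4 + H) + 3)/3 = (-1 + H)/3 = -⅓ + H/3)
-123*(W(M(-4, a)) + (5 - 1*5)) = -123*((-⅓ + (2 - 4*(-4))/3) + (5 - 1*5)) = -123*((-⅓ + (2 + 16)/3) + (5 - 5)) = -123*((-⅓ + (⅓)*18) + 0) = -123*((-⅓ + 6) + 0) = -123*(17/3 + 0) = -697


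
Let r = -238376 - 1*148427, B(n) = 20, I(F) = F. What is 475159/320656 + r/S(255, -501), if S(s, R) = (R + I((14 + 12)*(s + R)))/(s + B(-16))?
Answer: 3101065493893/201051312 ≈ 15424.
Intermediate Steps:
S(s, R) = (26*s + 27*R)/(20 + s) (S(s, R) = (R + (14 + 12)*(s + R))/(s + 20) = (R + 26*(R + s))/(20 + s) = (R + (26*R + 26*s))/(20 + s) = (26*s + 27*R)/(20 + s))
r = -386803 (r = -238376 - 148427 = -386803)
475159/320656 + r/S(255, -501) = 475159/320656 - 386803*(20 + 255)/(26*255 + 27*(-501)) = 475159*(1/320656) - 386803*275/(6630 - 13527) = 475159/320656 - 386803/((1/275)*(-6897)) = 475159/320656 - 386803/(-627/25) = 475159/320656 - 386803*(-25/627) = 475159/320656 + 9670075/627 = 3101065493893/201051312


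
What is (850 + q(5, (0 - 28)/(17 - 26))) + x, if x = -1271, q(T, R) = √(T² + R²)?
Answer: -3736/9 ≈ -415.11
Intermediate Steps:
q(T, R) = √(R² + T²)
(850 + q(5, (0 - 28)/(17 - 26))) + x = (850 + √(((0 - 28)/(17 - 26))² + 5²)) - 1271 = (850 + √((-28/(-9))² + 25)) - 1271 = (850 + √((-28*(-⅑))² + 25)) - 1271 = (850 + √((28/9)² + 25)) - 1271 = (850 + √(784/81 + 25)) - 1271 = (850 + √(2809/81)) - 1271 = (850 + 53/9) - 1271 = 7703/9 - 1271 = -3736/9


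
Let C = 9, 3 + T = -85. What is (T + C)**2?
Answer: 6241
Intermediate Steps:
T = -88 (T = -3 - 85 = -88)
(T + C)**2 = (-88 + 9)**2 = (-79)**2 = 6241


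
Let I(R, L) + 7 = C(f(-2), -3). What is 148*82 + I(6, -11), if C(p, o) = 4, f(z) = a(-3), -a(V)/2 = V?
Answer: 12133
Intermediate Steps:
a(V) = -2*V
f(z) = 6 (f(z) = -2*(-3) = 6)
I(R, L) = -3 (I(R, L) = -7 + 4 = -3)
148*82 + I(6, -11) = 148*82 - 3 = 12136 - 3 = 12133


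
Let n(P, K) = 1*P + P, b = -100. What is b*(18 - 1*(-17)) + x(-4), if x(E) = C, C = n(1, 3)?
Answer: -3498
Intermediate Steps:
n(P, K) = 2*P (n(P, K) = P + P = 2*P)
C = 2 (C = 2*1 = 2)
x(E) = 2
b*(18 - 1*(-17)) + x(-4) = -100*(18 - 1*(-17)) + 2 = -100*(18 + 17) + 2 = -100*35 + 2 = -3500 + 2 = -3498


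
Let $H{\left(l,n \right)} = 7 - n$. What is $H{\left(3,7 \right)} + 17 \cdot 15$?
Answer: $255$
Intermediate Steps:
$H{\left(3,7 \right)} + 17 \cdot 15 = \left(7 - 7\right) + 17 \cdot 15 = \left(7 - 7\right) + 255 = 0 + 255 = 255$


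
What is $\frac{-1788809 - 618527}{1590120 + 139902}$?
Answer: $- \frac{70804}{50883} \approx -1.3915$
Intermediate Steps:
$\frac{-1788809 - 618527}{1590120 + 139902} = - \frac{2407336}{1730022} = \left(-2407336\right) \frac{1}{1730022} = - \frac{70804}{50883}$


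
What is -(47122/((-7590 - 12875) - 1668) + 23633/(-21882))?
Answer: 1554192793/484314306 ≈ 3.2091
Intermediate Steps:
-(47122/((-7590 - 12875) - 1668) + 23633/(-21882)) = -(47122/(-20465 - 1668) + 23633*(-1/21882)) = -(47122/(-22133) - 23633/21882) = -(47122*(-1/22133) - 23633/21882) = -(-47122/22133 - 23633/21882) = -1*(-1554192793/484314306) = 1554192793/484314306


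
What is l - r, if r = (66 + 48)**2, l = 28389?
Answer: 15393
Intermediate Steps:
r = 12996 (r = 114**2 = 12996)
l - r = 28389 - 1*12996 = 28389 - 12996 = 15393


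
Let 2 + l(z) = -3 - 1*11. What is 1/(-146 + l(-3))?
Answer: -1/162 ≈ -0.0061728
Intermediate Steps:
l(z) = -16 (l(z) = -2 + (-3 - 1*11) = -2 + (-3 - 11) = -2 - 14 = -16)
1/(-146 + l(-3)) = 1/(-146 - 16) = 1/(-162) = -1/162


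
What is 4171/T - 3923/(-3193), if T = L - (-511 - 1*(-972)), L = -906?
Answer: -7955262/4364831 ≈ -1.8226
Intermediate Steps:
T = -1367 (T = -906 - (-511 - 1*(-972)) = -906 - (-511 + 972) = -906 - 1*461 = -906 - 461 = -1367)
4171/T - 3923/(-3193) = 4171/(-1367) - 3923/(-3193) = 4171*(-1/1367) - 3923*(-1/3193) = -4171/1367 + 3923/3193 = -7955262/4364831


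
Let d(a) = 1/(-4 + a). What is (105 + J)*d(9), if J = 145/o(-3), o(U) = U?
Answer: 34/3 ≈ 11.333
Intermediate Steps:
J = -145/3 (J = 145/(-3) = 145*(-⅓) = -145/3 ≈ -48.333)
(105 + J)*d(9) = (105 - 145/3)/(-4 + 9) = (170/3)/5 = (170/3)*(⅕) = 34/3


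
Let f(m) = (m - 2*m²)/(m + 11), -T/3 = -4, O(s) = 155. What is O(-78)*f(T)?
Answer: -1860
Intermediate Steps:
T = 12 (T = -3*(-4) = 12)
f(m) = (m - 2*m²)/(11 + m)
O(-78)*f(T) = 155*(12*(1 - 2*12)/(11 + 12)) = 155*(12*(1 - 24)/23) = 155*(12*(1/23)*(-23)) = 155*(-12) = -1860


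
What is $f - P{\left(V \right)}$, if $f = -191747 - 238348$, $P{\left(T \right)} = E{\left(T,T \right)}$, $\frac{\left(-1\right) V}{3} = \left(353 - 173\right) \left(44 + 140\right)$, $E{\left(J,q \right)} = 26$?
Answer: $-430121$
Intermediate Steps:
$V = -99360$ ($V = - 3 \left(353 - 173\right) \left(44 + 140\right) = - 3 \cdot 180 \cdot 184 = \left(-3\right) 33120 = -99360$)
$P{\left(T \right)} = 26$
$f = -430095$ ($f = -191747 - 238348 = -430095$)
$f - P{\left(V \right)} = -430095 - 26 = -430121$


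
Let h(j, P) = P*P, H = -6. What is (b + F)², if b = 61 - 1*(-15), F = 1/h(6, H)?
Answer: 7491169/1296 ≈ 5780.2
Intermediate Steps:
h(j, P) = P²
F = 1/36 (F = 1/((-6)²) = 1/36 ≈ 0.027778)
b = 76 (b = 61 + 15 = 76)
(b + F)² = (76 + 1/36)² = (2737/36)² = 7491169/1296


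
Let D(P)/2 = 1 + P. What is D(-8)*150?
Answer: -2100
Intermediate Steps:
D(P) = 2 + 2*P (D(P) = 2*(1 + P) = 2 + 2*P)
D(-8)*150 = (2 + 2*(-8))*150 = (2 - 16)*150 = -14*150 = -2100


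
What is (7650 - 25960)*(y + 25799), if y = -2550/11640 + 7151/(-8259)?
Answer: -756836640483275/1602246 ≈ -4.7236e+8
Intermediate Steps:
y = -3476603/3204492 (y = -2550*1/11640 + 7151*(-1/8259) = -85/388 - 7151/8259 = -3476603/3204492 ≈ -1.0849)
(7650 - 25960)*(y + 25799) = (7650 - 25960)*(-3476603/3204492 + 25799) = -18310*82669212505/3204492 = -756836640483275/1602246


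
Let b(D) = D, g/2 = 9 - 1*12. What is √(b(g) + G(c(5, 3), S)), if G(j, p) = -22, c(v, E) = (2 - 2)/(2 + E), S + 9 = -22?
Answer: 2*I*√7 ≈ 5.2915*I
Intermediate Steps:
S = -31 (S = -9 - 22 = -31)
c(v, E) = 0 (c(v, E) = 0/(2 + E) = 0)
g = -6 (g = 2*(9 - 1*12) = 2*(9 - 12) = 2*(-3) = -6)
√(b(g) + G(c(5, 3), S)) = √(-6 - 22) = √(-28) = 2*I*√7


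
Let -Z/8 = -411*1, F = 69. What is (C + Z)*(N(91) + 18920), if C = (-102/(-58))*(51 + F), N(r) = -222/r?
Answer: 860511552/13 ≈ 6.6193e+7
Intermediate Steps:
Z = 3288 (Z = -(-3288) = -8*(-411) = 3288)
C = 6120/29 (C = (-102/(-58))*(51 + 69) = -102*(-1/58)*120 = (51/29)*120 = 6120/29 ≈ 211.03)
(C + Z)*(N(91) + 18920) = (6120/29 + 3288)*(-222/91 + 18920) = 101472*(-222*1/91 + 18920)/29 = 101472*(-222/91 + 18920)/29 = (101472/29)*(1721498/91) = 860511552/13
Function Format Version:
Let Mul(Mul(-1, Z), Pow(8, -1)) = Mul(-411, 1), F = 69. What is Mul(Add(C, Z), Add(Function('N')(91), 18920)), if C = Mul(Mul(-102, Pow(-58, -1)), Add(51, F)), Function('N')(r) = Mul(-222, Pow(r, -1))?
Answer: Rational(860511552, 13) ≈ 6.6193e+7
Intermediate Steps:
Z = 3288 (Z = Mul(-8, Mul(-411, 1)) = Mul(-8, -411) = 3288)
C = Rational(6120, 29) (C = Mul(Mul(-102, Pow(-58, -1)), Add(51, 69)) = Mul(Mul(-102, Rational(-1, 58)), 120) = Mul(Rational(51, 29), 120) = Rational(6120, 29) ≈ 211.03)
Mul(Add(C, Z), Add(Function('N')(91), 18920)) = Mul(Add(Rational(6120, 29), 3288), Add(Mul(-222, Pow(91, -1)), 18920)) = Mul(Rational(101472, 29), Add(Mul(-222, Rational(1, 91)), 18920)) = Mul(Rational(101472, 29), Add(Rational(-222, 91), 18920)) = Mul(Rational(101472, 29), Rational(1721498, 91)) = Rational(860511552, 13)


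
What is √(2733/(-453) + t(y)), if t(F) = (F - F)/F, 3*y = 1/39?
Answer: I*√137561/151 ≈ 2.4562*I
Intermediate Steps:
y = 1/117 (y = (⅓)/39 = (⅓)*(1/39) = 1/117 ≈ 0.0085470)
t(F) = 0 (t(F) = 0/F = 0)
√(2733/(-453) + t(y)) = √(2733/(-453) + 0) = √(2733*(-1/453) + 0) = √(-911/151 + 0) = √(-911/151) = I*√137561/151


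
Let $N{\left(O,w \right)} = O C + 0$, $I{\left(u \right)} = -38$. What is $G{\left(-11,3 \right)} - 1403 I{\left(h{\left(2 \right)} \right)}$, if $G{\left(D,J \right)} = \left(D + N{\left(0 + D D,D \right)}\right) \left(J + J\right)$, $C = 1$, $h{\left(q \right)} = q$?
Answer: $53974$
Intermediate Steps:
$N{\left(O,w \right)} = O$ ($N{\left(O,w \right)} = O 1 + 0 = O + 0 = O$)
$G{\left(D,J \right)} = 2 J \left(D + D^{2}\right)$ ($G{\left(D,J \right)} = \left(D + \left(0 + D D\right)\right) \left(J + J\right) = \left(D + \left(0 + D^{2}\right)\right) 2 J = \left(D + D^{2}\right) 2 J = 2 J \left(D + D^{2}\right)$)
$G{\left(-11,3 \right)} - 1403 I{\left(h{\left(2 \right)} \right)} = 2 \left(-11\right) 3 \left(1 - 11\right) - -53314 = 2 \left(-11\right) 3 \left(-10\right) + 53314 = 660 + 53314 = 53974$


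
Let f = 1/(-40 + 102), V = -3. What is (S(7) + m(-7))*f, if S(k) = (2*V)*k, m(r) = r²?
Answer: 7/62 ≈ 0.11290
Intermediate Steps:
f = 1/62 ≈ 0.016129
S(k) = -6*k (S(k) = (2*(-3))*k = -6*k)
(S(7) + m(-7))*f = (-6*7 + (-7)²)*(1/62) = (-42 + 49)*(1/62) = 7*(1/62) = 7/62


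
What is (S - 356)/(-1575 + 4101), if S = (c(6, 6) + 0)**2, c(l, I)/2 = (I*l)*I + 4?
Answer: 96622/1263 ≈ 76.502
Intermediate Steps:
c(l, I) = 8 + 2*l*I**2 (c(l, I) = 2*((I*l)*I + 4) = 2*(l*I**2 + 4) = 2*(4 + l*I**2) = 8 + 2*l*I**2)
S = 193600 (S = ((8 + 2*6*6**2) + 0)**2 = ((8 + 2*6*36) + 0)**2 = ((8 + 432) + 0)**2 = (440 + 0)**2 = 440**2 = 193600)
(S - 356)/(-1575 + 4101) = (193600 - 356)/(-1575 + 4101) = 193244/2526 = 193244*(1/2526) = 96622/1263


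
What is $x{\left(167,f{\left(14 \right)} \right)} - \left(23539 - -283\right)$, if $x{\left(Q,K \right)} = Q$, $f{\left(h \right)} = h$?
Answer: $-23655$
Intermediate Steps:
$x{\left(167,f{\left(14 \right)} \right)} - \left(23539 - -283\right) = 167 - \left(23539 - -283\right) = 167 - \left(23539 + 283\right) = 167 - 23822 = -23655$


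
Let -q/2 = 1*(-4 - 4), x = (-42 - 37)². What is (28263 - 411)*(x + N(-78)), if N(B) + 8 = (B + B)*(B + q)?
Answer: 442986060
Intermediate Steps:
x = 6241 (x = (-79)² = 6241)
q = 16 (q = -2*(-4 - 4) = -2*(-8) = 16)
N(B) = -8 + 2*B*(16 + B) (N(B) = -8 + (B + B)*(B + 16) = -8 + (2*B)*(16 + B) = -8 + 2*B*(16 + B))
(28263 - 411)*(x + N(-78)) = (28263 - 411)*(6241 + (-8 + 2*(-78)² + 32*(-78))) = 27852*(6241 + (-8 + 2*6084 - 2496)) = 27852*(6241 + (-8 + 12168 - 2496)) = 27852*(6241 + 9664) = 27852*15905 = 442986060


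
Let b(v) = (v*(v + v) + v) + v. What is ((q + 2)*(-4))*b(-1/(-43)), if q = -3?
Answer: 352/1849 ≈ 0.19037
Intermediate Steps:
b(v) = 2*v + 2*v² (b(v) = (v*(2*v) + v) + v = (2*v² + v) + v = (v + 2*v²) + v = 2*v + 2*v²)
((q + 2)*(-4))*b(-1/(-43)) = ((-3 + 2)*(-4))*(2*(-1/(-43))*(1 - 1/(-43))) = (-1*(-4))*(2*(-1*(-1/43))*(1 - 1*(-1/43))) = 4*(2*(1/43)*(1 + 1/43)) = 4*(2*(1/43)*(44/43)) = 4*(88/1849) = 352/1849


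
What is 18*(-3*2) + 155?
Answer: 47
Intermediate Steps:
18*(-3*2) + 155 = 18*(-6) + 155 = -108 + 155 = 47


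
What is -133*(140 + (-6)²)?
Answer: -23408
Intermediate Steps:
-133*(140 + (-6)²) = -133*(140 + 36) = -133*176 = -23408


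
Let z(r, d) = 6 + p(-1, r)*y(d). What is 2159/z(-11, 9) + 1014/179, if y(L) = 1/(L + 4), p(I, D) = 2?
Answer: 5105113/14320 ≈ 356.50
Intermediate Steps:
y(L) = 1/(4 + L)
z(r, d) = 6 + 2/(4 + d)
2159/z(-11, 9) + 1014/179 = 2159/((2*(13 + 3*9)/(4 + 9))) + 1014/179 = 2159/((2*(13 + 27)/13)) + 1014*(1/179) = 2159/((2*(1/13)*40)) + 1014/179 = 2159/(80/13) + 1014/179 = 2159*(13/80) + 1014/179 = 28067/80 + 1014/179 = 5105113/14320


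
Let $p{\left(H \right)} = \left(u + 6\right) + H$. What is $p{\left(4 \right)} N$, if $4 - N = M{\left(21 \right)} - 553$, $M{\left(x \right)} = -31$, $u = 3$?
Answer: $7644$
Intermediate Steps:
$N = 588$ ($N = 4 - \left(-31 - 553\right) = 4 - -584 = 4 + 584 = 588$)
$p{\left(H \right)} = 9 + H$ ($p{\left(H \right)} = \left(3 + 6\right) + H = 9 + H$)
$p{\left(4 \right)} N = \left(9 + 4\right) 588 = 13 \cdot 588 = 7644$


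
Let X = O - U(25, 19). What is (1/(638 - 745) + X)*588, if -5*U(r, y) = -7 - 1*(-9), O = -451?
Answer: -141752688/535 ≈ -2.6496e+5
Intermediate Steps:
U(r, y) = -⅖ (U(r, y) = -(-7 - 1*(-9))/5 = -(-7 + 9)/5 = -⅕*2 = -⅖)
X = -2253/5 (X = -451 - 1*(-⅖) = -451 + ⅖ = -2253/5 ≈ -450.60)
(1/(638 - 745) + X)*588 = (1/(638 - 745) - 2253/5)*588 = (1/(-107) - 2253/5)*588 = (-1/107 - 2253/5)*588 = -241076/535*588 = -141752688/535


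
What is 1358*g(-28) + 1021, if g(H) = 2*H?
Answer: -75027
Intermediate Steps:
1358*g(-28) + 1021 = 1358*(2*(-28)) + 1021 = 1358*(-56) + 1021 = -76048 + 1021 = -75027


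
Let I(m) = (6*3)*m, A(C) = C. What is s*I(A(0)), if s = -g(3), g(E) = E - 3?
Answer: 0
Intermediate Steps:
g(E) = -3 + E
I(m) = 18*m
s = 0 (s = -(-3 + 3) = -1*0 = 0)
s*I(A(0)) = 0*(18*0) = 0*0 = 0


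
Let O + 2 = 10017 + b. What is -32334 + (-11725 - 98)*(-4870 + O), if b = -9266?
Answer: 48690249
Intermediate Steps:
O = 749 (O = -2 + (10017 - 9266) = -2 + 751 = 749)
-32334 + (-11725 - 98)*(-4870 + O) = -32334 + (-11725 - 98)*(-4870 + 749) = -32334 - 11823*(-4121) = -32334 + 48722583 = 48690249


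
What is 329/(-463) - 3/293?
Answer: -97786/135659 ≈ -0.72082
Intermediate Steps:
329/(-463) - 3/293 = 329*(-1/463) - 3*1/293 = -329/463 - 3/293 = -97786/135659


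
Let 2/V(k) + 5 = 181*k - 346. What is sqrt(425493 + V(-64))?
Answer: sqrt(60609020604055)/11935 ≈ 652.30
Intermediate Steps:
V(k) = 2/(-351 + 181*k) (V(k) = 2/(-5 + (181*k - 346)) = 2/(-5 + (-346 + 181*k)) = 2/(-351 + 181*k))
sqrt(425493 + V(-64)) = sqrt(425493 + 2/(-351 + 181*(-64))) = sqrt(425493 + 2/(-351 - 11584)) = sqrt(425493 + 2/(-11935)) = sqrt(425493 + 2*(-1/11935)) = sqrt(425493 - 2/11935) = sqrt(5078258953/11935) = sqrt(60609020604055)/11935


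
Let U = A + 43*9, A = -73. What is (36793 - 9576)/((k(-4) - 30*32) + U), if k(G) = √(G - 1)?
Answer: -17582182/417321 - 27217*I*√5/417321 ≈ -42.131 - 0.14583*I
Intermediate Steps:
k(G) = √(-1 + G)
U = 314 (U = -73 + 43*9 = -73 + 387 = 314)
(36793 - 9576)/((k(-4) - 30*32) + U) = (36793 - 9576)/((√(-1 - 4) - 30*32) + 314) = 27217/((√(-5) - 960) + 314) = 27217/((I*√5 - 960) + 314) = 27217/((-960 + I*√5) + 314) = 27217/(-646 + I*√5)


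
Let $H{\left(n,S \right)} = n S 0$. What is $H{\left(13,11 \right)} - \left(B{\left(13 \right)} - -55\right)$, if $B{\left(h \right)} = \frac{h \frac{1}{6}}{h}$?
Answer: $- \frac{331}{6} \approx -55.167$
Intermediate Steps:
$H{\left(n,S \right)} = 0$ ($H{\left(n,S \right)} = S n 0 = 0$)
$B{\left(h \right)} = \frac{1}{6}$ ($B{\left(h \right)} = \frac{h \frac{1}{6}}{h} = \frac{\frac{1}{6} h}{h} = \frac{1}{6}$)
$H{\left(13,11 \right)} - \left(B{\left(13 \right)} - -55\right) = 0 - \left(\frac{1}{6} - -55\right) = 0 - \left(\frac{1}{6} + 55\right) = 0 - \frac{331}{6} = - \frac{331}{6}$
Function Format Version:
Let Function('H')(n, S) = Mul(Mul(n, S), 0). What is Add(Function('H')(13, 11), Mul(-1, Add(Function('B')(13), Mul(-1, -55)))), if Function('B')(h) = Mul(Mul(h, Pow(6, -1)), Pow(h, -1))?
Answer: Rational(-331, 6) ≈ -55.167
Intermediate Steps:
Function('H')(n, S) = 0 (Function('H')(n, S) = Mul(Mul(S, n), 0) = 0)
Function('B')(h) = Rational(1, 6) (Function('B')(h) = Mul(Mul(h, Rational(1, 6)), Pow(h, -1)) = Mul(Mul(Rational(1, 6), h), Pow(h, -1)) = Rational(1, 6))
Add(Function('H')(13, 11), Mul(-1, Add(Function('B')(13), Mul(-1, -55)))) = Add(0, Mul(-1, Add(Rational(1, 6), Mul(-1, -55)))) = Add(0, Mul(-1, Add(Rational(1, 6), 55))) = Add(0, Mul(-1, Rational(331, 6))) = Add(0, Rational(-331, 6)) = Rational(-331, 6)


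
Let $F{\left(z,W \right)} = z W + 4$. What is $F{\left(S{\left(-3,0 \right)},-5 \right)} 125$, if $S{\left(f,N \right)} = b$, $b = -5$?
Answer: $3625$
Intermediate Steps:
$S{\left(f,N \right)} = -5$
$F{\left(z,W \right)} = 4 + W z$ ($F{\left(z,W \right)} = W z + 4 = 4 + W z$)
$F{\left(S{\left(-3,0 \right)},-5 \right)} 125 = \left(4 - -25\right) 125 = \left(4 + 25\right) 125 = 29 \cdot 125 = 3625$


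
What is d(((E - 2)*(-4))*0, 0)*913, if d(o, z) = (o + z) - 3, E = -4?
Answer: -2739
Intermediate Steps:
d(o, z) = -3 + o + z
d(((E - 2)*(-4))*0, 0)*913 = (-3 + ((-4 - 2)*(-4))*0 + 0)*913 = (-3 - 6*(-4)*0 + 0)*913 = (-3 + 24*0 + 0)*913 = (-3 + 0 + 0)*913 = -3*913 = -2739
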